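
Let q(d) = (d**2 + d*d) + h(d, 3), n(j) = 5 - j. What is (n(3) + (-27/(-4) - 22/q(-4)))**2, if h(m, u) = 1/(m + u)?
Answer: 994009/15376 ≈ 64.647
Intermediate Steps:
q(d) = 1/(3 + d) + 2*d**2 (q(d) = (d**2 + d*d) + 1/(d + 3) = (d**2 + d**2) + 1/(3 + d) = 2*d**2 + 1/(3 + d) = 1/(3 + d) + 2*d**2)
(n(3) + (-27/(-4) - 22/q(-4)))**2 = ((5 - 1*3) + (-27/(-4) - 22*(3 - 4)/(1 + 2*(-4)**2*(3 - 4))))**2 = ((5 - 3) + (-27*(-1/4) - 22*(-1/(1 + 2*16*(-1)))))**2 = (2 + (27/4 - 22*(-1/(1 - 32))))**2 = (2 + (27/4 - 22/((-1*(-31)))))**2 = (2 + (27/4 - 22/31))**2 = (2 + 749/124)**2 = (997/124)**2 = 994009/15376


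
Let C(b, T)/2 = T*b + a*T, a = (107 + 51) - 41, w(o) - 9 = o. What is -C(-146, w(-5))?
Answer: 232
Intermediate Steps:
w(o) = 9 + o
a = 117 (a = 158 - 41 = 117)
C(b, T) = 234*T + 2*T*b (C(b, T) = 2*(T*b + 117*T) = 2*(117*T + T*b) = 234*T + 2*T*b)
-C(-146, w(-5)) = -2*(9 - 5)*(117 - 146) = -2*4*(-29) = -1*(-232) = 232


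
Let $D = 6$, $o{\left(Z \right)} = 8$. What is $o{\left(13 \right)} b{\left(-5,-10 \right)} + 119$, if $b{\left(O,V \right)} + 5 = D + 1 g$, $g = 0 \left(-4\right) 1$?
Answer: $127$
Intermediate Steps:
$g = 0$ ($g = 0 \cdot 1 = 0$)
$b{\left(O,V \right)} = 1$ ($b{\left(O,V \right)} = -5 + \left(6 + 1 \cdot 0\right) = -5 + \left(6 + 0\right) = -5 + 6 = 1$)
$o{\left(13 \right)} b{\left(-5,-10 \right)} + 119 = 8 \cdot 1 + 119 = 8 + 119 = 127$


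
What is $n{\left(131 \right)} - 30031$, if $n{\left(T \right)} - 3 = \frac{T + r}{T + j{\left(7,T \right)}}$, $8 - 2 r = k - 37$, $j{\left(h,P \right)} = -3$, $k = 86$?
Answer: $- \frac{7686947}{256} \approx -30027.0$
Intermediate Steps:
$r = - \frac{41}{2}$ ($r = 4 - \frac{86 - 37}{2} = 4 - \frac{49}{2} = - \frac{41}{2} \approx -20.5$)
$n{\left(T \right)} = 3 + \frac{- \frac{41}{2} + T}{-3 + T}$ ($n{\left(T \right)} = 3 + \frac{T - \frac{41}{2}}{T - 3} = 3 + \frac{- \frac{41}{2} + T}{-3 + T}$)
$n{\left(131 \right)} - 30031 = \frac{-59 + 8 \cdot 131}{2 \left(-3 + 131\right)} - 30031 = \frac{-59 + 1048}{2 \cdot 128} - 30031 = \frac{1}{2} \cdot \frac{1}{128} \cdot 989 - 30031 = \frac{989}{256} - 30031 = - \frac{7686947}{256}$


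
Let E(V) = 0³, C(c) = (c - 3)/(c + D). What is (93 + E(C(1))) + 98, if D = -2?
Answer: 191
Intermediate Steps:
C(c) = (-3 + c)/(-2 + c) (C(c) = (c - 3)/(c - 2) = (-3 + c)/(-2 + c))
E(V) = 0
(93 + E(C(1))) + 98 = (93 + 0) + 98 = 93 + 98 = 191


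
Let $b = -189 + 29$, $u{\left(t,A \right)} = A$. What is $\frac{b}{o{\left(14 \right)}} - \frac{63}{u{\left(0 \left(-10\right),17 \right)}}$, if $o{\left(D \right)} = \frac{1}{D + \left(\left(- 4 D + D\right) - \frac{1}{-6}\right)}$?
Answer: $\frac{226931}{51} \approx 4449.6$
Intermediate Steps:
$o{\left(D \right)} = \frac{1}{\frac{1}{6} - 2 D}$ ($o{\left(D \right)} = \frac{1}{D - \left(- \frac{1}{6} + 3 D\right)} = \frac{1}{\frac{1}{6} - 2 D}$)
$b = -160$
$\frac{b}{o{\left(14 \right)}} - \frac{63}{u{\left(0 \left(-10\right),17 \right)}} = - \frac{160}{\left(-6\right) \frac{1}{-1 + 12 \cdot 14}} - \frac{63}{17} = - \frac{160}{\left(-6\right) \frac{1}{-1 + 168}} - \frac{63}{17} = - \frac{160}{\left(-6\right) \frac{1}{167}} - \frac{63}{17} = - \frac{160}{- \frac{6}{167}} - \frac{63}{17} = \left(-160\right) \left(- \frac{167}{6}\right) - \frac{63}{17} = \frac{13360}{3} - \frac{63}{17} = \frac{226931}{51}$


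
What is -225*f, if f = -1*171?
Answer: 38475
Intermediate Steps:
f = -171
-225*f = -225*(-171) = 38475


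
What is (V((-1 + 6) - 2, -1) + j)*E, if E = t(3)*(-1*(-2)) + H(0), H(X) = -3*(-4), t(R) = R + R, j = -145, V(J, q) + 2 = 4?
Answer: -3432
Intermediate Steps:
V(J, q) = 2 (V(J, q) = -2 + 4 = 2)
t(R) = 2*R
H(X) = 12
E = 24 (E = (2*3)*(-1*(-2)) + 12 = 6*2 + 12 = 12 + 12 = 24)
(V((-1 + 6) - 2, -1) + j)*E = (2 - 145)*24 = -143*24 = -3432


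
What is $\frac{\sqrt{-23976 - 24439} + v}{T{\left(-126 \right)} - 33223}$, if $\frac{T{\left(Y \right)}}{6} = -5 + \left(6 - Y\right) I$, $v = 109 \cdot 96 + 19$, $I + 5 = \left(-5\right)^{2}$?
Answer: $- \frac{953}{1583} - \frac{i \sqrt{48415}}{17413} \approx -0.60202 - 0.012636 i$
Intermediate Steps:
$I = 20$ ($I = -5 + \left(-5\right)^{2} = -5 + 25 = 20$)
$v = 10483$ ($v = 10464 + 19 = 10483$)
$T{\left(Y \right)} = 690 - 120 Y$ ($T{\left(Y \right)} = 6 \left(-5 + \left(6 - Y\right) 20\right) = 6 \left(-5 - \left(-120 + 20 Y\right)\right) = 6 \left(115 - 20 Y\right) = 690 - 120 Y$)
$\frac{\sqrt{-23976 - 24439} + v}{T{\left(-126 \right)} - 33223} = \frac{\sqrt{-23976 - 24439} + 10483}{\left(690 - -15120\right) - 33223} = \frac{\sqrt{-48415} + 10483}{\left(690 + 15120\right) - 33223} = \frac{i \sqrt{48415} + 10483}{15810 - 33223} = \frac{10483 + i \sqrt{48415}}{-17413} = \left(10483 + i \sqrt{48415}\right) \left(- \frac{1}{17413}\right) = - \frac{953}{1583} - \frac{i \sqrt{48415}}{17413}$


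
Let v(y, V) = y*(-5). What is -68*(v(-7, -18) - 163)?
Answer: 8704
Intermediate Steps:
v(y, V) = -5*y
-68*(v(-7, -18) - 163) = -68*(-5*(-7) - 163) = -68*(35 - 163) = -68*(-128) = 8704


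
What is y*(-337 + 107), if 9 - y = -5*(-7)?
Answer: 5980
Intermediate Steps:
y = -26 (y = 9 - (-5)*(-7) = 9 - 1*35 = 9 - 35 = -26)
y*(-337 + 107) = -26*(-337 + 107) = -26*(-230) = 5980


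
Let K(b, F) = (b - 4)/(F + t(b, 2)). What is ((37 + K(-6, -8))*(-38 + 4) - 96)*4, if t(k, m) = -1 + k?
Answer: -16520/3 ≈ -5506.7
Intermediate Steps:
K(b, F) = (-4 + b)/(-1 + F + b) (K(b, F) = (b - 4)/(F + (-1 + b)) = (-4 + b)/(-1 + F + b))
((37 + K(-6, -8))*(-38 + 4) - 96)*4 = ((37 + (-4 - 6)/(-1 - 8 - 6))*(-38 + 4) - 96)*4 = ((37 - 10/(-15))*(-34) - 96)*4 = ((37 - 1/15*(-10))*(-34) - 96)*4 = ((37 + 2/3)*(-34) - 96)*4 = ((113/3)*(-34) - 96)*4 = (-3842/3 - 96)*4 = -4130/3*4 = -16520/3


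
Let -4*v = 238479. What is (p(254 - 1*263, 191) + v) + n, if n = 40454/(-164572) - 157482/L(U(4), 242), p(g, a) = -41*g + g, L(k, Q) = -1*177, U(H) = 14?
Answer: -566760583261/9709748 ≈ -58370.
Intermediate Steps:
L(k, Q) = -177
p(g, a) = -40*g
n = 4318327891/4854874 (n = 40454/(-164572) - 157482/(-177) = 40454*(-1/164572) - 157482*(-1/177) = -20227/82286 + 52494/59 = 4318327891/4854874 ≈ 889.48)
v = -238479/4 (v = -¼*238479 = -238479/4 ≈ -59620.)
(p(254 - 1*263, 191) + v) + n = (-40*(254 - 1*263) - 238479/4) + 4318327891/4854874 = (-40*(254 - 263) - 238479/4) + 4318327891/4854874 = (-40*(-9) - 238479/4) + 4318327891/4854874 = (360 - 238479/4) + 4318327891/4854874 = -237039/4 + 4318327891/4854874 = -566760583261/9709748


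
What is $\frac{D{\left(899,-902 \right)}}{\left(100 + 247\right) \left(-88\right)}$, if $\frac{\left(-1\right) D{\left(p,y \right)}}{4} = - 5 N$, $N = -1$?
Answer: $\frac{5}{7634} \approx 0.00065496$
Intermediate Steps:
$D{\left(p,y \right)} = -20$ ($D{\left(p,y \right)} = - 4 \left(\left(-5\right) \left(-1\right)\right) = \left(-4\right) 5 = -20$)
$\frac{D{\left(899,-902 \right)}}{\left(100 + 247\right) \left(-88\right)} = - \frac{20}{\left(100 + 247\right) \left(-88\right)} = - \frac{20}{347 \left(-88\right)} = - \frac{20}{-30536} = \left(-20\right) \left(- \frac{1}{30536}\right) = \frac{5}{7634}$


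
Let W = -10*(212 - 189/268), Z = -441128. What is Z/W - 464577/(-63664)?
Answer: 169338712601/783717680 ≈ 216.07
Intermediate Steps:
W = -283135/134 (W = -10*(212 - 189*1/268) = -10*(212 - 189/268) = -10*56627/268 = -283135/134 ≈ -2112.9)
Z/W - 464577/(-63664) = -441128/(-283135/134) - 464577/(-63664) = -441128*(-134/283135) - 464577*(-1/63664) = 59111152/283135 + 20199/2768 = 169338712601/783717680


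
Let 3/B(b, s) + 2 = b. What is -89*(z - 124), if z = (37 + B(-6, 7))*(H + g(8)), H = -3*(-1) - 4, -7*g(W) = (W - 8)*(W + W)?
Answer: 114365/8 ≈ 14296.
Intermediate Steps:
g(W) = -2*W*(-8 + W)/7 (g(W) = -(W - 8)*(W + W)/7 = -(-8 + W)*2*W/7 = -2*W*(-8 + W)/7)
B(b, s) = 3/(-2 + b)
H = -1 (H = 3 - 4 = -1)
z = -293/8 (z = (37 + 3/(-2 - 6))*(-1 + (2/7)*8*(8 - 1*8)) = (37 + 3/(-8))*(-1 + (2/7)*8*(8 - 8)) = (37 + 3*(-⅛))*(-1 + (2/7)*8*0) = (37 - 3/8)*(-1 + 0) = (293/8)*(-1) = -293/8 ≈ -36.625)
-89*(z - 124) = -89*(-293/8 - 124) = -89*(-1285/8) = 114365/8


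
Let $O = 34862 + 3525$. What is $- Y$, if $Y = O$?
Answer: $-38387$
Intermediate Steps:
$O = 38387$
$Y = 38387$
$- Y = \left(-1\right) 38387 = -38387$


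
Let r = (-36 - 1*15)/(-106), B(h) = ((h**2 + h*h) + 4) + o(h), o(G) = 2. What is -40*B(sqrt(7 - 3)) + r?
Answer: -59309/106 ≈ -559.52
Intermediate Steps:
B(h) = 6 + 2*h**2 (B(h) = ((h**2 + h*h) + 4) + 2 = ((h**2 + h**2) + 4) + 2 = (2*h**2 + 4) + 2 = (4 + 2*h**2) + 2 = 6 + 2*h**2)
r = 51/106 (r = (-36 - 15)*(-1/106) = -51*(-1/106) = 51/106 ≈ 0.48113)
-40*B(sqrt(7 - 3)) + r = -40*(6 + 2*(sqrt(7 - 3))**2) + 51/106 = -40*(6 + 2*(sqrt(4))**2) + 51/106 = -40*(6 + 2*2**2) + 51/106 = -40*(6 + 2*4) + 51/106 = -40*(6 + 8) + 51/106 = -40*14 + 51/106 = -560 + 51/106 = -59309/106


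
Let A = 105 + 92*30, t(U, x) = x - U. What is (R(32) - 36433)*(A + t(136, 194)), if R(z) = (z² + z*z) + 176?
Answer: -99992907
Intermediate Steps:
A = 2865 (A = 105 + 2760 = 2865)
R(z) = 176 + 2*z² (R(z) = (z² + z²) + 176 = 2*z² + 176 = 176 + 2*z²)
(R(32) - 36433)*(A + t(136, 194)) = ((176 + 2*32²) - 36433)*(2865 + (194 - 1*136)) = ((176 + 2*1024) - 36433)*(2865 + (194 - 136)) = ((176 + 2048) - 36433)*(2865 + 58) = (2224 - 36433)*2923 = -34209*2923 = -99992907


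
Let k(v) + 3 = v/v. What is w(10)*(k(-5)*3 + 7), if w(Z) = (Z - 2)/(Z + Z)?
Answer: ⅖ ≈ 0.40000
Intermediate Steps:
k(v) = -2 (k(v) = -3 + v/v = -3 + 1 = -2)
w(Z) = (-2 + Z)/(2*Z) (w(Z) = (-2 + Z)/((2*Z)) = (-2 + Z)*(1/(2*Z)) = (-2 + Z)/(2*Z))
w(10)*(k(-5)*3 + 7) = ((½)*(-2 + 10)/10)*(-2*3 + 7) = ((½)*(⅒)*8)*(-6 + 7) = (⅖)*1 = ⅖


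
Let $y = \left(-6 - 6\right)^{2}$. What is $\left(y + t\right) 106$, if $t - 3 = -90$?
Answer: $6042$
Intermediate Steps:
$t = -87$ ($t = 3 - 90 = -87$)
$y = 144$ ($y = \left(-12\right)^{2} = 144$)
$\left(y + t\right) 106 = \left(144 - 87\right) 106 = 57 \cdot 106 = 6042$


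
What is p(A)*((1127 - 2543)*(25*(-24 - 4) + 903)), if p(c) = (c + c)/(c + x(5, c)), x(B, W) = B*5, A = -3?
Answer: 862344/11 ≈ 78395.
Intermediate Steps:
x(B, W) = 5*B
p(c) = 2*c/(25 + c) (p(c) = (c + c)/(c + 5*5) = (2*c)/(c + 25) = (2*c)/(25 + c) = 2*c/(25 + c))
p(A)*((1127 - 2543)*(25*(-24 - 4) + 903)) = (2*(-3)/(25 - 3))*((1127 - 2543)*(25*(-24 - 4) + 903)) = (2*(-3)/22)*(-1416*(25*(-28) + 903)) = (2*(-3)*(1/22))*(-1416*(-700 + 903)) = -(-4248)*203/11 = -3/11*(-287448) = 862344/11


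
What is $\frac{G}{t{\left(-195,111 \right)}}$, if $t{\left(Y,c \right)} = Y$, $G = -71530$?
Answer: $\frac{14306}{39} \approx 366.82$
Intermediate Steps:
$\frac{G}{t{\left(-195,111 \right)}} = - \frac{71530}{-195} = \left(-71530\right) \left(- \frac{1}{195}\right) = \frac{14306}{39}$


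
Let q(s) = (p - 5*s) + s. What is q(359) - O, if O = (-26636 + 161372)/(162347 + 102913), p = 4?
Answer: -31665588/22105 ≈ -1432.5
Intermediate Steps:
q(s) = 4 - 4*s (q(s) = (4 - 5*s) + s = 4 - 4*s)
O = 11228/22105 (O = 134736/265260 = 134736*(1/265260) = 11228/22105 ≈ 0.50794)
q(359) - O = (4 - 4*359) - 1*11228/22105 = (4 - 1436) - 11228/22105 = -1432 - 11228/22105 = -31665588/22105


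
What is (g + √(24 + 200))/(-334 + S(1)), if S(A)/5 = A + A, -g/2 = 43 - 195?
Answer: -76/81 - √14/81 ≈ -0.98446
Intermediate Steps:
g = 304 (g = -2*(43 - 195) = -2*(-152) = 304)
S(A) = 10*A (S(A) = 5*(A + A) = 5*(2*A) = 10*A)
(g + √(24 + 200))/(-334 + S(1)) = (304 + √(24 + 200))/(-334 + 10*1) = (304 + √224)/(-334 + 10) = (304 + 4*√14)/(-324) = (304 + 4*√14)*(-1/324) = -76/81 - √14/81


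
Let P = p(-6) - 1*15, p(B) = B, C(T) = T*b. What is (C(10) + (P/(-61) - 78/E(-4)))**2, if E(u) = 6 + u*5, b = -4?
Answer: 211818916/182329 ≈ 1161.7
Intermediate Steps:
E(u) = 6 + 5*u
C(T) = -4*T (C(T) = T*(-4) = -4*T)
P = -21 (P = -6 - 1*15 = -6 - 15 = -21)
(C(10) + (P/(-61) - 78/E(-4)))**2 = (-4*10 + (-21/(-61) - 78/(6 + 5*(-4))))**2 = (-40 + (-21*(-1/61) - 78/(6 - 20)))**2 = (-40 + (21/61 - 78/(-14)))**2 = (-40 + (21/61 - 78*(-1/14)))**2 = (-40 + (21/61 + 39/7))**2 = (-40 + 2526/427)**2 = (-14554/427)**2 = 211818916/182329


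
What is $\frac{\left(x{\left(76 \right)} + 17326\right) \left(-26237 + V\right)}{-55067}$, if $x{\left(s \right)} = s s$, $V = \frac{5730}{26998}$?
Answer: $\frac{8182044534596}{743349433} \approx 11007.0$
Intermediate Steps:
$V = \frac{2865}{13499}$ ($V = 5730 \cdot \frac{1}{26998} = \frac{2865}{13499} \approx 0.21224$)
$x{\left(s \right)} = s^{2}$
$\frac{\left(x{\left(76 \right)} + 17326\right) \left(-26237 + V\right)}{-55067} = \frac{\left(76^{2} + 17326\right) \left(-26237 + \frac{2865}{13499}\right)}{-55067} = \left(5776 + 17326\right) \left(- \frac{354170398}{13499}\right) \left(- \frac{1}{55067}\right) = 23102 \left(- \frac{354170398}{13499}\right) \left(- \frac{1}{55067}\right) = \left(- \frac{8182044534596}{13499}\right) \left(- \frac{1}{55067}\right) = \frac{8182044534596}{743349433}$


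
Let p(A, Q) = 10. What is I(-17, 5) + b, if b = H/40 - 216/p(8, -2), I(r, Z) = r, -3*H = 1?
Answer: -4633/120 ≈ -38.608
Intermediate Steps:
H = -1/3 (H = -1/3*1 = -1/3 ≈ -0.33333)
b = -2593/120 (b = -1/3/40 - 216/10 = -1/3*1/40 - 216*1/10 = -1/120 - 108/5 = -2593/120 ≈ -21.608)
I(-17, 5) + b = -17 - 2593/120 = -4633/120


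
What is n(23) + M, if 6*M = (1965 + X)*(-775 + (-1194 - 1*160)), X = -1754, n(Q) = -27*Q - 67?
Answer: -453347/6 ≈ -75558.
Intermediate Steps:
n(Q) = -67 - 27*Q
M = -449219/6 (M = ((1965 - 1754)*(-775 + (-1194 - 1*160)))/6 = (211*(-775 + (-1194 - 160)))/6 = (211*(-775 - 1354))/6 = (211*(-2129))/6 = (⅙)*(-449219) = -449219/6 ≈ -74870.)
n(23) + M = (-67 - 27*23) - 449219/6 = (-67 - 621) - 449219/6 = -688 - 449219/6 = -453347/6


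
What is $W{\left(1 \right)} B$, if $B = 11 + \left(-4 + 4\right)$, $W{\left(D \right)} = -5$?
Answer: $-55$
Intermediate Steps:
$B = 11$ ($B = 11 + 0 = 11$)
$W{\left(1 \right)} B = \left(-5\right) 11 = -55$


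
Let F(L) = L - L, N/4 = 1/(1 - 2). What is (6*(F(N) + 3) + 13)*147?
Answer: 4557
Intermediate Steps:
N = -4 (N = 4/(1 - 2) = 4/(-1) = 4*(-1) = -4)
F(L) = 0
(6*(F(N) + 3) + 13)*147 = (6*(0 + 3) + 13)*147 = (6*3 + 13)*147 = (18 + 13)*147 = 31*147 = 4557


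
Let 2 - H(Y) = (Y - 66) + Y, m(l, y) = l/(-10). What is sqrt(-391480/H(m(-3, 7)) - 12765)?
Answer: I*sqrt(2109352085)/337 ≈ 136.28*I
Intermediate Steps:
m(l, y) = -l/10 (m(l, y) = l*(-1/10) = -l/10)
H(Y) = 68 - 2*Y (H(Y) = 2 - ((Y - 66) + Y) = 2 - ((-66 + Y) + Y) = 2 - (-66 + 2*Y) = 2 + (66 - 2*Y) = 68 - 2*Y)
sqrt(-391480/H(m(-3, 7)) - 12765) = sqrt(-391480/(68 - (-1)*(-3)/5) - 12765) = sqrt(-391480/(68 - 2*3/10) - 12765) = sqrt(-391480/(68 - 3/5) - 12765) = sqrt(-391480/337/5 - 12765) = sqrt(-391480*5/337 - 12765) = sqrt(-1957400/337 - 12765) = sqrt(-6259205/337) = I*sqrt(2109352085)/337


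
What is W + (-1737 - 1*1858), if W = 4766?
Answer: 1171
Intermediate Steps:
W + (-1737 - 1*1858) = 4766 + (-1737 - 1*1858) = 4766 + (-1737 - 1858) = 4766 - 3595 = 1171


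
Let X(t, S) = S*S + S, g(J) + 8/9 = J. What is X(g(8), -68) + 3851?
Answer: 8407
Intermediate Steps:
g(J) = -8/9 + J
X(t, S) = S + S² (X(t, S) = S² + S = S + S²)
X(g(8), -68) + 3851 = -68*(1 - 68) + 3851 = -68*(-67) + 3851 = 4556 + 3851 = 8407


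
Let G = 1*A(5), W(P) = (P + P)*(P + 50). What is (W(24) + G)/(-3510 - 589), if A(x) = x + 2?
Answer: -3559/4099 ≈ -0.86826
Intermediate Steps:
A(x) = 2 + x
W(P) = 2*P*(50 + P) (W(P) = (2*P)*(50 + P) = 2*P*(50 + P))
G = 7 (G = 1*(2 + 5) = 1*7 = 7)
(W(24) + G)/(-3510 - 589) = (2*24*(50 + 24) + 7)/(-3510 - 589) = (2*24*74 + 7)/(-4099) = (3552 + 7)*(-1/4099) = 3559*(-1/4099) = -3559/4099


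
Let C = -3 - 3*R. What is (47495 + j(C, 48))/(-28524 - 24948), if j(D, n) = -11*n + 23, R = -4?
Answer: -23495/26736 ≈ -0.87878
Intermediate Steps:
C = 9 (C = -3 - 3*(-4) = -3 + 12 = 9)
j(D, n) = 23 - 11*n
(47495 + j(C, 48))/(-28524 - 24948) = (47495 + (23 - 11*48))/(-28524 - 24948) = (47495 + (23 - 528))/(-53472) = (47495 - 505)*(-1/53472) = 46990*(-1/53472) = -23495/26736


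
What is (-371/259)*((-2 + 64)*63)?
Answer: -207018/37 ≈ -5595.1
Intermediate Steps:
(-371/259)*((-2 + 64)*63) = (-371*1/259)*(62*63) = -53/37*3906 = -207018/37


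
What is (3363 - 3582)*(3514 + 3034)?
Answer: -1434012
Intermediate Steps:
(3363 - 3582)*(3514 + 3034) = -219*6548 = -1434012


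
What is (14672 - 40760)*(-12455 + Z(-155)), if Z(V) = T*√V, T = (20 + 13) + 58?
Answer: 324926040 - 2374008*I*√155 ≈ 3.2493e+8 - 2.9556e+7*I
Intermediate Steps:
T = 91 (T = 33 + 58 = 91)
Z(V) = 91*√V
(14672 - 40760)*(-12455 + Z(-155)) = (14672 - 40760)*(-12455 + 91*√(-155)) = -26088*(-12455 + 91*(I*√155)) = -26088*(-12455 + 91*I*√155) = 324926040 - 2374008*I*√155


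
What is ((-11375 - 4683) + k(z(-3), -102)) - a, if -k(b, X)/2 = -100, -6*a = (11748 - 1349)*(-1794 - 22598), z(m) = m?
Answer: -126873778/3 ≈ -4.2291e+7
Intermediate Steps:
a = 126826204/3 (a = -(11748 - 1349)*(-1794 - 22598)/6 = -10399*(-24392)/6 = -1/6*(-253652408) = 126826204/3 ≈ 4.2275e+7)
k(b, X) = 200 (k(b, X) = -2*(-100) = 200)
((-11375 - 4683) + k(z(-3), -102)) - a = ((-11375 - 4683) + 200) - 1*126826204/3 = (-16058 + 200) - 126826204/3 = -15858 - 126826204/3 = -126873778/3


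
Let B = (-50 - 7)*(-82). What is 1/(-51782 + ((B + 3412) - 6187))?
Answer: -1/49883 ≈ -2.0047e-5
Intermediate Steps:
B = 4674 (B = -57*(-82) = 4674)
1/(-51782 + ((B + 3412) - 6187)) = 1/(-51782 + ((4674 + 3412) - 6187)) = 1/(-51782 + (8086 - 6187)) = 1/(-51782 + 1899) = 1/(-49883) = -1/49883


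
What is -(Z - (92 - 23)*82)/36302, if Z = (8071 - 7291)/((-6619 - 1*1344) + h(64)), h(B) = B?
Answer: 7448887/47791583 ≈ 0.15586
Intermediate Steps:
Z = -260/2633 (Z = (8071 - 7291)/((-6619 - 1*1344) + 64) = 780/((-6619 - 1344) + 64) = 780/(-7963 + 64) = 780/(-7899) = 780*(-1/7899) = -260/2633 ≈ -0.098747)
-(Z - (92 - 23)*82)/36302 = -(-260/2633 - (92 - 23)*82)/36302 = -(-260/2633 - 69*82)/36302 = -(-260/2633 - 1*5658)/36302 = -(-260/2633 - 5658)/36302 = -(-14897774)/(2633*36302) = -1*(-7448887/47791583) = 7448887/47791583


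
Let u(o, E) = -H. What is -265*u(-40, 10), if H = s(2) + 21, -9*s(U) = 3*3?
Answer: 5300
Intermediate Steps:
s(U) = -1 (s(U) = -3/3 = -1/9*9 = -1)
H = 20 (H = -1 + 21 = 20)
u(o, E) = -20 (u(o, E) = -1*20 = -20)
-265*u(-40, 10) = -265*(-20) = 5300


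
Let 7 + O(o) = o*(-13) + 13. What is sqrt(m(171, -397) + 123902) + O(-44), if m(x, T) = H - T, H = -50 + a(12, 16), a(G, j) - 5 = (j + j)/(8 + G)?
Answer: 578 + sqrt(3106390)/5 ≈ 930.50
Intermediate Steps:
a(G, j) = 5 + 2*j/(8 + G) (a(G, j) = 5 + (j + j)/(8 + G) = 5 + (2*j)/(8 + G) = 5 + 2*j/(8 + G))
O(o) = 6 - 13*o (O(o) = -7 + (o*(-13) + 13) = -7 + (-13*o + 13) = -7 + (13 - 13*o) = 6 - 13*o)
H = -217/5 (H = -50 + (40 + 2*16 + 5*12)/(8 + 12) = -50 + (40 + 32 + 60)/20 = -50 + (1/20)*132 = -50 + 33/5 = -217/5 ≈ -43.400)
m(x, T) = -217/5 - T
sqrt(m(171, -397) + 123902) + O(-44) = sqrt((-217/5 - 1*(-397)) + 123902) + (6 - 13*(-44)) = sqrt((-217/5 + 397) + 123902) + (6 + 572) = sqrt(1768/5 + 123902) + 578 = sqrt(621278/5) + 578 = sqrt(3106390)/5 + 578 = 578 + sqrt(3106390)/5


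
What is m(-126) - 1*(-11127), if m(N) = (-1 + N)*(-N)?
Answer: -4875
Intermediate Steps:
m(N) = -N*(-1 + N)
m(-126) - 1*(-11127) = -126*(1 - 1*(-126)) - 1*(-11127) = -126*(1 + 126) + 11127 = -126*127 + 11127 = -16002 + 11127 = -4875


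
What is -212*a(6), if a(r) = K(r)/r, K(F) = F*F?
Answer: -1272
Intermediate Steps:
K(F) = F**2
a(r) = r (a(r) = r**2/r = r)
-212*a(6) = -212*6 = -1272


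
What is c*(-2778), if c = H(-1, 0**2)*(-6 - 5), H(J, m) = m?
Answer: 0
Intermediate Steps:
c = 0 (c = 0**2*(-6 - 5) = 0*(-11) = 0)
c*(-2778) = 0*(-2778) = 0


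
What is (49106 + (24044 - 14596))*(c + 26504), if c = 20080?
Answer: 2727679536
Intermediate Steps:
(49106 + (24044 - 14596))*(c + 26504) = (49106 + (24044 - 14596))*(20080 + 26504) = (49106 + 9448)*46584 = 58554*46584 = 2727679536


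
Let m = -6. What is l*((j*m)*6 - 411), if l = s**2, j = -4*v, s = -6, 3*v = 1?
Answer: -13068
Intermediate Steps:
v = 1/3 (v = (1/3)*1 = 1/3 ≈ 0.33333)
j = -4/3 (j = -4*1/3 = -4/3 ≈ -1.3333)
l = 36 (l = (-6)**2 = 36)
l*((j*m)*6 - 411) = 36*(-4/3*(-6)*6 - 411) = 36*(8*6 - 411) = 36*(48 - 411) = 36*(-363) = -13068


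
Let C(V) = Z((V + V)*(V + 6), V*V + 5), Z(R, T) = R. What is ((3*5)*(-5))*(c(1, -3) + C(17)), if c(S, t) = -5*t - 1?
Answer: -59700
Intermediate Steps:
c(S, t) = -1 - 5*t
C(V) = 2*V*(6 + V) (C(V) = (V + V)*(V + 6) = (2*V)*(6 + V) = 2*V*(6 + V))
((3*5)*(-5))*(c(1, -3) + C(17)) = ((3*5)*(-5))*((-1 - 5*(-3)) + 2*17*(6 + 17)) = (15*(-5))*((-1 + 15) + 2*17*23) = -75*(14 + 782) = -75*796 = -59700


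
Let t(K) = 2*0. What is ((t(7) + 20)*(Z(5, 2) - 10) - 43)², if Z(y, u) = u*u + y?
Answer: 3969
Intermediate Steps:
Z(y, u) = y + u² (Z(y, u) = u² + y = y + u²)
t(K) = 0
((t(7) + 20)*(Z(5, 2) - 10) - 43)² = ((0 + 20)*((5 + 2²) - 10) - 43)² = (20*((5 + 4) - 10) - 43)² = (20*(9 - 10) - 43)² = (20*(-1) - 43)² = (-20 - 43)² = (-63)² = 3969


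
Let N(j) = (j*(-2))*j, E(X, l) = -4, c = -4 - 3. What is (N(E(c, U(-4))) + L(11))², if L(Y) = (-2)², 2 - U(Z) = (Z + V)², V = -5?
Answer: 784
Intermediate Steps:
c = -7
U(Z) = 2 - (-5 + Z)² (U(Z) = 2 - (Z - 5)² = 2 - (-5 + Z)²)
L(Y) = 4
N(j) = -2*j² (N(j) = (-2*j)*j = -2*j²)
(N(E(c, U(-4))) + L(11))² = (-2*(-4)² + 4)² = (-2*16 + 4)² = (-32 + 4)² = (-28)² = 784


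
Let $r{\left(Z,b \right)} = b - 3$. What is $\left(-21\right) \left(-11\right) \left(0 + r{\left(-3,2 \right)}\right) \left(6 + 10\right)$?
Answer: $-3696$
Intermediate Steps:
$r{\left(Z,b \right)} = -3 + b$
$\left(-21\right) \left(-11\right) \left(0 + r{\left(-3,2 \right)}\right) \left(6 + 10\right) = \left(-21\right) \left(-11\right) \left(0 + \left(-3 + 2\right)\right) \left(6 + 10\right) = 231 \left(0 - 1\right) 16 = 231 \left(\left(-1\right) 16\right) = 231 \left(-16\right) = -3696$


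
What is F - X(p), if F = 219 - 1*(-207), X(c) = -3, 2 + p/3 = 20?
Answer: 429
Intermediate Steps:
p = 54 (p = -6 + 3*20 = -6 + 60 = 54)
F = 426 (F = 219 + 207 = 426)
F - X(p) = 426 - 1*(-3) = 426 + 3 = 429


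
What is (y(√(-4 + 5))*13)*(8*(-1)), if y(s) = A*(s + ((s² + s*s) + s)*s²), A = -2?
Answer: 832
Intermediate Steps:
y(s) = -2*s - 2*s²*(s + 2*s²) (y(s) = -2*(s + ((s² + s*s) + s)*s²) = -2*(s + ((s² + s²) + s)*s²) = -2*(s + (2*s² + s)*s²) = -2*(s + (s + 2*s²)*s²) = -2*(s + s²*(s + 2*s²)) = -2*s - 2*s²*(s + 2*s²))
(y(√(-4 + 5))*13)*(8*(-1)) = (-2*√(-4 + 5)*(1 + (√(-4 + 5))² + 2*(√(-4 + 5))³)*13)*(8*(-1)) = (-2*√1*(1 + (√1)² + 2*(√1)³)*13)*(-8) = (-2*1*(1 + 1² + 2*1³)*13)*(-8) = (-2*1*(1 + 1 + 2*1)*13)*(-8) = (-2*1*(1 + 1 + 2)*13)*(-8) = (-2*1*4*13)*(-8) = -8*13*(-8) = -104*(-8) = 832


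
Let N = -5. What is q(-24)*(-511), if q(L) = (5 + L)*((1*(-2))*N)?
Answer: 97090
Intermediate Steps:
q(L) = 50 + 10*L (q(L) = (5 + L)*((1*(-2))*(-5)) = (5 + L)*(-2*(-5)) = (5 + L)*10 = 50 + 10*L)
q(-24)*(-511) = (50 + 10*(-24))*(-511) = (50 - 240)*(-511) = -190*(-511) = 97090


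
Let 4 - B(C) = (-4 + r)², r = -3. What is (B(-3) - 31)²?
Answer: 5776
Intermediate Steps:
B(C) = -45 (B(C) = 4 - (-4 - 3)² = 4 - 1*(-7)² = 4 - 1*49 = 4 - 49 = -45)
(B(-3) - 31)² = (-45 - 31)² = (-76)² = 5776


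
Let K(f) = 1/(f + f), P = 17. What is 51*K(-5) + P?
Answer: 119/10 ≈ 11.900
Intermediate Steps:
K(f) = 1/(2*f)
51*K(-5) + P = 51*((1/2)/(-5)) + 17 = 51*((1/2)*(-1/5)) + 17 = 51*(-1/10) + 17 = -51/10 + 17 = 119/10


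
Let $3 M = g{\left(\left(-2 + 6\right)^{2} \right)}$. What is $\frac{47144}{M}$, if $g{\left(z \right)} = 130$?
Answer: $\frac{70716}{65} \approx 1087.9$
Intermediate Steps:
$M = \frac{130}{3}$ ($M = \frac{1}{3} \cdot 130 = \frac{130}{3} \approx 43.333$)
$\frac{47144}{M} = \frac{47144}{\frac{130}{3}} = 47144 \cdot \frac{3}{130} = \frac{70716}{65}$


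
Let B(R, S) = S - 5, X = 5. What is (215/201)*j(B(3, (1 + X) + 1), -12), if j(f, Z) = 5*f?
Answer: 2150/201 ≈ 10.697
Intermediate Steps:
B(R, S) = -5 + S
(215/201)*j(B(3, (1 + X) + 1), -12) = (215/201)*(5*(-5 + ((1 + 5) + 1))) = (215*(1/201))*(5*(-5 + (6 + 1))) = 215*(5*(-5 + 7))/201 = 215*(5*2)/201 = (215/201)*10 = 2150/201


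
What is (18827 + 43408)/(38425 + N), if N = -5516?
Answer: 62235/32909 ≈ 1.8911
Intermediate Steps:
(18827 + 43408)/(38425 + N) = (18827 + 43408)/(38425 - 5516) = 62235/32909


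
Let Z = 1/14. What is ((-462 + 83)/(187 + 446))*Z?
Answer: -379/8862 ≈ -0.042767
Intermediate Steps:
Z = 1/14 ≈ 0.071429
((-462 + 83)/(187 + 446))*Z = ((-462 + 83)/(187 + 446))*(1/14) = -379/633*(1/14) = -379*1/633*(1/14) = -379/633*1/14 = -379/8862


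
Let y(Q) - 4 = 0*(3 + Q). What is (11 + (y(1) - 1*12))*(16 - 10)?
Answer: 18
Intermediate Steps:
y(Q) = 4 (y(Q) = 4 + 0*(3 + Q) = 4 + 0 = 4)
(11 + (y(1) - 1*12))*(16 - 10) = (11 + (4 - 1*12))*(16 - 10) = (11 + (4 - 12))*6 = (11 - 8)*6 = 3*6 = 18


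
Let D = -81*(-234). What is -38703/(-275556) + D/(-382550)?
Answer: 1597157371/17568991300 ≈ 0.090908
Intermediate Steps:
D = 18954
-38703/(-275556) + D/(-382550) = -38703/(-275556) + 18954/(-382550) = -38703*(-1/275556) + 18954*(-1/382550) = 12901/91852 - 9477/191275 = 1597157371/17568991300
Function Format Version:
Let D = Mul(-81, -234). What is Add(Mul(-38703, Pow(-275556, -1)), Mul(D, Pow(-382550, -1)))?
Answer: Rational(1597157371, 17568991300) ≈ 0.090908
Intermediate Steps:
D = 18954
Add(Mul(-38703, Pow(-275556, -1)), Mul(D, Pow(-382550, -1))) = Add(Mul(-38703, Pow(-275556, -1)), Mul(18954, Pow(-382550, -1))) = Add(Mul(-38703, Rational(-1, 275556)), Mul(18954, Rational(-1, 382550))) = Add(Rational(12901, 91852), Rational(-9477, 191275)) = Rational(1597157371, 17568991300)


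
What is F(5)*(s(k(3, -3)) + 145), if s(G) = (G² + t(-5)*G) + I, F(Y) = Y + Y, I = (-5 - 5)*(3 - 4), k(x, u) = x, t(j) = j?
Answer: 1490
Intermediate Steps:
I = 10 (I = -10*(-1) = 10)
F(Y) = 2*Y
s(G) = 10 + G² - 5*G (s(G) = (G² - 5*G) + 10 = 10 + G² - 5*G)
F(5)*(s(k(3, -3)) + 145) = (2*5)*((10 + 3² - 5*3) + 145) = 10*((10 + 9 - 15) + 145) = 10*(4 + 145) = 10*149 = 1490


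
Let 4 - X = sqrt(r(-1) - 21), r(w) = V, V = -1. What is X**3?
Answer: (4 - I*sqrt(22))**3 ≈ -200.0 - 121.95*I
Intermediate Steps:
r(w) = -1
X = 4 - I*sqrt(22) (X = 4 - sqrt(-1 - 21) = 4 - sqrt(-22) = 4 - I*sqrt(22) ≈ 4.0 - 4.6904*I)
X**3 = (4 - I*sqrt(22))**3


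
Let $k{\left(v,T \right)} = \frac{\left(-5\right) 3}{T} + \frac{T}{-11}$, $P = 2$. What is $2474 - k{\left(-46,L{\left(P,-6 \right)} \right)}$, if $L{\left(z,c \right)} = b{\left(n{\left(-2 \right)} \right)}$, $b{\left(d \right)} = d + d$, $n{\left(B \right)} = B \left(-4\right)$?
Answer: $\frac{435845}{176} \approx 2476.4$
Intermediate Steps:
$n{\left(B \right)} = - 4 B$
$b{\left(d \right)} = 2 d$
$L{\left(z,c \right)} = 16$ ($L{\left(z,c \right)} = 2 \left(\left(-4\right) \left(-2\right)\right) = 2 \cdot 8 = 16$)
$k{\left(v,T \right)} = - \frac{15}{T} - \frac{T}{11}$ ($k{\left(v,T \right)} = - \frac{15}{T} + T \left(- \frac{1}{11}\right) = - \frac{15}{T} - \frac{T}{11}$)
$2474 - k{\left(-46,L{\left(P,-6 \right)} \right)} = 2474 - \left(- \frac{15}{16} - \frac{16}{11}\right) = 2474 - - \frac{421}{176} = 2474 + \frac{421}{176} = \frac{435845}{176}$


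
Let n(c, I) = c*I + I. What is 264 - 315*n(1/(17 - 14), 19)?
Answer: -7716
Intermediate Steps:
n(c, I) = I + I*c (n(c, I) = I*c + I = I + I*c)
264 - 315*n(1/(17 - 14), 19) = 264 - 5985*(1 + 1/(17 - 14)) = 264 - 5985*(1 + 1/3) = 264 - 5985*4/3 = 264 - 315*76/3 = 264 - 7980 = -7716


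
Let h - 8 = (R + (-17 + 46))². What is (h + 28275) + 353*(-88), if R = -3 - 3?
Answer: -2252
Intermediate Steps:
R = -6
h = 537 (h = 8 + (-6 + (-17 + 46))² = 8 + (-6 + 29)² = 8 + 23² = 8 + 529 = 537)
(h + 28275) + 353*(-88) = (537 + 28275) + 353*(-88) = 28812 - 31064 = -2252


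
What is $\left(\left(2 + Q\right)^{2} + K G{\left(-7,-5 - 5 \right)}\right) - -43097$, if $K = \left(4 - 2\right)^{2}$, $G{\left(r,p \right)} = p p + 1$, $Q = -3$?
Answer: $43502$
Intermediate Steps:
$G{\left(r,p \right)} = 1 + p^{2}$ ($G{\left(r,p \right)} = p^{2} + 1 = 1 + p^{2}$)
$K = 4$ ($K = 2^{2} = 4$)
$\left(\left(2 + Q\right)^{2} + K G{\left(-7,-5 - 5 \right)}\right) - -43097 = \left(\left(2 - 3\right)^{2} + 4 \left(1 + \left(-5 - 5\right)^{2}\right)\right) - -43097 = \left(\left(-1\right)^{2} + 4 \left(1 + \left(-10\right)^{2}\right)\right) + 43097 = \left(1 + 4 \left(1 + 100\right)\right) + 43097 = \left(1 + 4 \cdot 101\right) + 43097 = \left(1 + 404\right) + 43097 = 405 + 43097 = 43502$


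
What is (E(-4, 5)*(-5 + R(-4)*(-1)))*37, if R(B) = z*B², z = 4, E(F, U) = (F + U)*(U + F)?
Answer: -2553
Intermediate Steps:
E(F, U) = (F + U)² (E(F, U) = (F + U)*(F + U) = (F + U)²)
R(B) = 4*B²
(E(-4, 5)*(-5 + R(-4)*(-1)))*37 = ((-4 + 5)²*(-5 + (4*(-4)²)*(-1)))*37 = (1²*(-5 + (4*16)*(-1)))*37 = (1*(-5 + 64*(-1)))*37 = (1*(-5 - 64))*37 = (1*(-69))*37 = -69*37 = -2553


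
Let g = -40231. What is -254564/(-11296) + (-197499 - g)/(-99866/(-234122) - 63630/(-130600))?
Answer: -678896536814729277/3945083163352 ≈ -1.7209e+5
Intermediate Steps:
-254564/(-11296) + (-197499 - g)/(-99866/(-234122) - 63630/(-130600)) = -254564/(-11296) + (-197499 - 1*(-40231))/(-99866/(-234122) - 63630/(-130600)) = -254564*(-1/11296) + (-197499 + 40231)/(-99866*(-1/234122) - 63630*(-1/130600)) = 63641/2824 - 157268/(49933/117061 + 6363/13060) = 63641/2824 - 157268/1396984123/1528816660 = 63641/2824 - 157268*1528816660/1396984123 = 63641/2824 - 240433938484880/1396984123 = -678896536814729277/3945083163352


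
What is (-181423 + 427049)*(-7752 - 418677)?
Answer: -104742049554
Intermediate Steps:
(-181423 + 427049)*(-7752 - 418677) = 245626*(-426429) = -104742049554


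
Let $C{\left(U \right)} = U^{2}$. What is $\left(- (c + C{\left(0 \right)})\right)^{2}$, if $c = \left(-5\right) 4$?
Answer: $400$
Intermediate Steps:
$c = -20$
$\left(- (c + C{\left(0 \right)})\right)^{2} = \left(- (-20 + 0^{2})\right)^{2} = \left(- (-20 + 0)\right)^{2} = \left(\left(-1\right) \left(-20\right)\right)^{2} = 20^{2} = 400$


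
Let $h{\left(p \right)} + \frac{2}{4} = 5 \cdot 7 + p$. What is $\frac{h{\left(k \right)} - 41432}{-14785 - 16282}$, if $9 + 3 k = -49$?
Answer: $\frac{248501}{186402} \approx 1.3331$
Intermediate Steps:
$k = - \frac{58}{3}$ ($k = -3 + \frac{1}{3} \left(-49\right) = -3 - \frac{49}{3} = - \frac{58}{3} \approx -19.333$)
$h{\left(p \right)} = \frac{69}{2} + p$ ($h{\left(p \right)} = - \frac{1}{2} + \left(5 \cdot 7 + p\right) = - \frac{1}{2} + \left(35 + p\right) = \frac{69}{2} + p$)
$\frac{h{\left(k \right)} - 41432}{-14785 - 16282} = \frac{\left(\frac{69}{2} - \frac{58}{3}\right) - 41432}{-14785 - 16282} = \frac{\frac{91}{6} - 41432}{-31067} = \left(- \frac{248501}{6}\right) \left(- \frac{1}{31067}\right) = \frac{248501}{186402}$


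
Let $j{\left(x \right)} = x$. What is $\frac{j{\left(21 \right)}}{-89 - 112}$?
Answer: $- \frac{7}{67} \approx -0.10448$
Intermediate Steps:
$\frac{j{\left(21 \right)}}{-89 - 112} = \frac{1}{-89 - 112} \cdot 21 = \frac{1}{-201} \cdot 21 = \left(- \frac{1}{201}\right) 21 = - \frac{7}{67}$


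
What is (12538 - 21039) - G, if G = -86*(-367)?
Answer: -40063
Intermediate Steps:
G = 31562
(12538 - 21039) - G = (12538 - 21039) - 1*31562 = -8501 - 31562 = -40063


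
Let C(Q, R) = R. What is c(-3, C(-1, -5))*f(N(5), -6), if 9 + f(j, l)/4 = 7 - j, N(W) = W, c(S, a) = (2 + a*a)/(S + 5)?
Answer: -378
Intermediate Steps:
c(S, a) = (2 + a**2)/(5 + S)
f(j, l) = -8 - 4*j (f(j, l) = -36 + 4*(7 - j) = -36 + (28 - 4*j) = -8 - 4*j)
c(-3, C(-1, -5))*f(N(5), -6) = ((2 + (-5)**2)/(5 - 3))*(-8 - 4*5) = ((2 + 25)/2)*(-8 - 20) = ((1/2)*27)*(-28) = (27/2)*(-28) = -378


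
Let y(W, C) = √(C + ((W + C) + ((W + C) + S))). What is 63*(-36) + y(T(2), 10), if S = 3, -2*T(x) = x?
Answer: -2268 + √31 ≈ -2262.4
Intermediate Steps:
T(x) = -x/2
y(W, C) = √(3 + 2*W + 3*C) (y(W, C) = √(C + ((W + C) + ((W + C) + 3))) = √(C + ((C + W) + ((C + W) + 3))) = √(C + ((C + W) + (3 + C + W))) = √(C + (3 + 2*C + 2*W)) = √(3 + 2*W + 3*C))
63*(-36) + y(T(2), 10) = 63*(-36) + √(3 + 2*(-½*2) + 3*10) = -2268 + √(3 + 2*(-1) + 30) = -2268 + √(3 - 2 + 30) = -2268 + √31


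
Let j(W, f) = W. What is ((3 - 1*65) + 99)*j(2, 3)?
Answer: 74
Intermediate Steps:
((3 - 1*65) + 99)*j(2, 3) = ((3 - 1*65) + 99)*2 = ((3 - 65) + 99)*2 = (-62 + 99)*2 = 37*2 = 74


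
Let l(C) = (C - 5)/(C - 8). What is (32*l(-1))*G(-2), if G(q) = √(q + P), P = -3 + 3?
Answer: 64*I*√2/3 ≈ 30.17*I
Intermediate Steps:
P = 0
l(C) = (-5 + C)/(-8 + C)
G(q) = √q (G(q) = √(q + 0) = √q)
(32*l(-1))*G(-2) = (32*((-5 - 1)/(-8 - 1)))*√(-2) = (32*(-6/(-9)))*(I*√2) = (32*(-⅑*(-6)))*(I*√2) = (32*(⅔))*(I*√2) = 64*(I*√2)/3 = 64*I*√2/3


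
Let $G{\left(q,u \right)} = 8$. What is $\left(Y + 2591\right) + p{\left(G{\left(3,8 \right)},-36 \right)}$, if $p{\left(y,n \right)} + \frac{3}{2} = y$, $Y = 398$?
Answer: $\frac{5991}{2} \approx 2995.5$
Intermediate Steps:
$p{\left(y,n \right)} = - \frac{3}{2} + y$
$\left(Y + 2591\right) + p{\left(G{\left(3,8 \right)},-36 \right)} = \left(398 + 2591\right) + \left(- \frac{3}{2} + 8\right) = 2989 + \frac{13}{2} = \frac{5991}{2}$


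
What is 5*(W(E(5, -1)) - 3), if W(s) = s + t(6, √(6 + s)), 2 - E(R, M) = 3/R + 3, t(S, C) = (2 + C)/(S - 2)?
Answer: -41/2 + √110/4 ≈ -17.878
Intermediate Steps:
t(S, C) = (2 + C)/(-2 + S)
E(R, M) = -1 - 3/R (E(R, M) = 2 - (3/R + 3) = 2 - (3 + 3/R) = 2 + (-3 - 3/R) = -1 - 3/R)
W(s) = ½ + s + √(6 + s)/4 (W(s) = s + (2 + √(6 + s))/(-2 + 6) = s + (2 + √(6 + s))/4 = s + (½ + √(6 + s)/4) = ½ + s + √(6 + s)/4)
5*(W(E(5, -1)) - 3) = 5*((½ + (-3 - 1*5)/5 + √(6 + (-3 - 1*5)/5)/4) - 3) = 5*((½ + (-3 - 5)/5 + √(6 + (-3 - 5)/5)/4) - 3) = 5*((½ + (⅕)*(-8) + √(6 + (⅕)*(-8))/4) - 3) = 5*((½ - 8/5 + √(6 - 8/5)/4) - 3) = 5*((½ - 8/5 + √(22/5)/4) - 3) = 5*((½ - 8/5 + (√110/5)/4) - 3) = 5*((½ - 8/5 + √110/20) - 3) = 5*((-11/10 + √110/20) - 3) = 5*(-41/10 + √110/20) = -41/2 + √110/4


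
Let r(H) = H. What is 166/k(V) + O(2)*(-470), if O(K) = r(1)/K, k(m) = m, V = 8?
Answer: -857/4 ≈ -214.25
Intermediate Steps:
O(K) = 1/K
166/k(V) + O(2)*(-470) = 166/8 - 470/2 = 166*(1/8) + (1/2)*(-470) = 83/4 - 235 = -857/4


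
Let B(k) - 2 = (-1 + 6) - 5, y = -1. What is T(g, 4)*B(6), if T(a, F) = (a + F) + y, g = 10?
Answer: 26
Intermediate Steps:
T(a, F) = -1 + F + a (T(a, F) = (a + F) - 1 = (F + a) - 1 = -1 + F + a)
B(k) = 2 (B(k) = 2 + ((-1 + 6) - 5) = 2 + (5 - 5) = 2 + 0 = 2)
T(g, 4)*B(6) = (-1 + 4 + 10)*2 = 13*2 = 26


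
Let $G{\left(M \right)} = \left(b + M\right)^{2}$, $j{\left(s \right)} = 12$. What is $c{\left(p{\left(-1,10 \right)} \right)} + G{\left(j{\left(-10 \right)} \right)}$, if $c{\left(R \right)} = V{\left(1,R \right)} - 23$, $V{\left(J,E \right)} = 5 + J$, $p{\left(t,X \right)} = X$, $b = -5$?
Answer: $32$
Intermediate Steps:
$G{\left(M \right)} = \left(-5 + M\right)^{2}$
$c{\left(R \right)} = -17$ ($c{\left(R \right)} = \left(5 + 1\right) - 23 = 6 - 23 = -17$)
$c{\left(p{\left(-1,10 \right)} \right)} + G{\left(j{\left(-10 \right)} \right)} = -17 + \left(-5 + 12\right)^{2} = -17 + 7^{2} = -17 + 49 = 32$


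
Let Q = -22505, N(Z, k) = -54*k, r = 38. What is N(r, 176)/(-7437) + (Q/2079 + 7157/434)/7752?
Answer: 3167330854529/2477059676784 ≈ 1.2787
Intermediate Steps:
N(r, 176)/(-7437) + (Q/2079 + 7157/434)/7752 = -54*176/(-7437) + (-22505/2079 + 7157/434)/7752 = -9504*(-1/7437) + (-22505*1/2079 + 7157*(1/434))*(1/7752) = 3168/2479 + (-3215/297 + 7157/434)*(1/7752) = 3168/2479 + (730319/128898)*(1/7752) = 3168/2479 + 730319/999217296 = 3167330854529/2477059676784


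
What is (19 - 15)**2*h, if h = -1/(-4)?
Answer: 4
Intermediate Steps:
h = 1/4 (h = -1*(-1/4) = 1/4 ≈ 0.25000)
(19 - 15)**2*h = (19 - 15)**2*(1/4) = 4**2*(1/4) = 16*(1/4) = 4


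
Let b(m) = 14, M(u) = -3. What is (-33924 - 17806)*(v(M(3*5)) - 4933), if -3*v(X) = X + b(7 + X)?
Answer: 766121300/3 ≈ 2.5537e+8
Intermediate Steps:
v(X) = -14/3 - X/3 (v(X) = -(X + 14)/3 = -(14 + X)/3 = -14/3 - X/3)
(-33924 - 17806)*(v(M(3*5)) - 4933) = (-33924 - 17806)*((-14/3 - ⅓*(-3)) - 4933) = -51730*((-14/3 + 1) - 4933) = -51730*(-11/3 - 4933) = -51730*(-14810/3) = 766121300/3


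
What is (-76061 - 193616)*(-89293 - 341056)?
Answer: 116055227273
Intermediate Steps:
(-76061 - 193616)*(-89293 - 341056) = -269677*(-430349) = 116055227273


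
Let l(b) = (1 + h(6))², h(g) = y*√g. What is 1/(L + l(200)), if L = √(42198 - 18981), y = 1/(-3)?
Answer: 9/((3 - √6)² + 9*√23217) ≈ 0.0065615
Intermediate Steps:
y = -⅓ ≈ -0.33333
L = √23217 ≈ 152.37
h(g) = -√g/3
l(b) = (1 - √6/3)²
1/(L + l(200)) = 1/(√23217 + (3 - √6)²/9)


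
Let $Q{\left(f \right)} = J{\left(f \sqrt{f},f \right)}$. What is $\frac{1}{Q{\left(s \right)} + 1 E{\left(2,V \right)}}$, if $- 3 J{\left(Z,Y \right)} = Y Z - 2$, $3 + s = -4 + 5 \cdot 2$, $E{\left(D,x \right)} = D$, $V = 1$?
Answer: $- \frac{24}{179} - \frac{27 \sqrt{3}}{179} \approx -0.39534$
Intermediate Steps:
$s = 3$ ($s = -3 + \left(-4 + 5 \cdot 2\right) = -3 + \left(-4 + 10\right) = -3 + 6 = 3$)
$J{\left(Z,Y \right)} = \frac{2}{3} - \frac{Y Z}{3}$ ($J{\left(Z,Y \right)} = - \frac{Y Z - 2}{3} = - \frac{-2 + Y Z}{3} = \frac{2}{3} - \frac{Y Z}{3}$)
$Q{\left(f \right)} = \frac{2}{3} - \frac{f^{\frac{5}{2}}}{3}$ ($Q{\left(f \right)} = \frac{2}{3} - \frac{f f \sqrt{f}}{3} = \frac{2}{3} - \frac{f f^{\frac{3}{2}}}{3} = \frac{2}{3} - \frac{f^{\frac{5}{2}}}{3}$)
$\frac{1}{Q{\left(s \right)} + 1 E{\left(2,V \right)}} = \frac{1}{\left(\frac{2}{3} - \frac{3^{\frac{5}{2}}}{3}\right) + 1 \cdot 2} = \frac{1}{\left(\frac{2}{3} - \frac{9 \sqrt{3}}{3}\right) + 2} = \frac{1}{\left(\frac{2}{3} - 3 \sqrt{3}\right) + 2} = \frac{1}{\frac{8}{3} - 3 \sqrt{3}}$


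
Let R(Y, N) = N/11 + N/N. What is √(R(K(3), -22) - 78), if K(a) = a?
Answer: I*√79 ≈ 8.8882*I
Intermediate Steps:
R(Y, N) = 1 + N/11 (R(Y, N) = N*(1/11) + 1 = N/11 + 1 = 1 + N/11)
√(R(K(3), -22) - 78) = √((1 + (1/11)*(-22)) - 78) = √((1 - 2) - 78) = √(-1 - 78) = √(-79) = I*√79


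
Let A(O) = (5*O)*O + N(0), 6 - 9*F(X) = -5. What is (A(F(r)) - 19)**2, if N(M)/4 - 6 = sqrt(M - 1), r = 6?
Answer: 915124/6561 + 8080*I/81 ≈ 139.48 + 99.753*I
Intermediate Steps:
F(X) = 11/9 (F(X) = 2/3 - 1/9*(-5) = 2/3 + 5/9 = 11/9)
N(M) = 24 + 4*sqrt(-1 + M) (N(M) = 24 + 4*sqrt(M - 1) = 24 + 4*sqrt(-1 + M))
A(O) = 24 + 4*I + 5*O**2 (A(O) = (5*O)*O + (24 + 4*sqrt(-1 + 0)) = 5*O**2 + (24 + 4*sqrt(-1)) = 5*O**2 + (24 + 4*I) = 24 + 4*I + 5*O**2)
(A(F(r)) - 19)**2 = ((24 + 4*I + 5*(11/9)**2) - 19)**2 = ((24 + 4*I + 5*(121/81)) - 19)**2 = ((24 + 4*I + 605/81) - 19)**2 = ((2549/81 + 4*I) - 19)**2 = (1010/81 + 4*I)**2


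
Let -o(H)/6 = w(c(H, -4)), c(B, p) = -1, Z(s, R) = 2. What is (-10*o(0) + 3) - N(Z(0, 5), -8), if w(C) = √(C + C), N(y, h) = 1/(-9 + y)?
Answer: 22/7 + 60*I*√2 ≈ 3.1429 + 84.853*I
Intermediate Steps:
w(C) = √2*√C (w(C) = √(2*C) = √2*√C)
o(H) = -6*I*√2 (o(H) = -6*√2*√(-1) = -6*√2*I = -6*I*√2)
(-10*o(0) + 3) - N(Z(0, 5), -8) = (-(-60)*I*√2 + 3) - 1/(-9 + 2) = (60*I*√2 + 3) - 1/(-7) = (3 + 60*I*√2) - 1*(-⅐) = (3 + 60*I*√2) + ⅐ = 22/7 + 60*I*√2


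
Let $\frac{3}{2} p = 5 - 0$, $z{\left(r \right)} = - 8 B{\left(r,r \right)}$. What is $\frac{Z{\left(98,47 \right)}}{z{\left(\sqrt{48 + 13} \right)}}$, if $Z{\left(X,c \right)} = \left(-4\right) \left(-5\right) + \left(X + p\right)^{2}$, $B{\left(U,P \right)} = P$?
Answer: $- \frac{23149 \sqrt{61}}{1098} \approx -164.66$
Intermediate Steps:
$z{\left(r \right)} = - 8 r$
$p = \frac{10}{3}$ ($p = \frac{2 \left(5 - 0\right)}{3} = \frac{2 \left(5 + 0\right)}{3} = \frac{2}{3} \cdot 5 = \frac{10}{3} \approx 3.3333$)
$Z{\left(X,c \right)} = 20 + \left(\frac{10}{3} + X\right)^{2}$ ($Z{\left(X,c \right)} = \left(-4\right) \left(-5\right) + \left(X + \frac{10}{3}\right)^{2} = 20 + \left(\frac{10}{3} + X\right)^{2}$)
$\frac{Z{\left(98,47 \right)}}{z{\left(\sqrt{48 + 13} \right)}} = \frac{20 + \frac{\left(10 + 3 \cdot 98\right)^{2}}{9}}{\left(-8\right) \sqrt{48 + 13}} = \frac{20 + \frac{\left(10 + 294\right)^{2}}{9}}{\left(-8\right) \sqrt{61}} = \left(20 + \frac{304^{2}}{9}\right) \left(- \frac{\sqrt{61}}{488}\right) = \left(20 + \frac{1}{9} \cdot 92416\right) \left(- \frac{\sqrt{61}}{488}\right) = \left(20 + \frac{92416}{9}\right) \left(- \frac{\sqrt{61}}{488}\right) = \frac{92596 \left(- \frac{\sqrt{61}}{488}\right)}{9} = - \frac{23149 \sqrt{61}}{1098}$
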